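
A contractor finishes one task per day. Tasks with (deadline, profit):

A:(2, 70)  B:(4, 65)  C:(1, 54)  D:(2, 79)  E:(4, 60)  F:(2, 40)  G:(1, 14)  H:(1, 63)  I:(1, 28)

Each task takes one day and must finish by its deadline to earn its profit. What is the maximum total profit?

274

Profit order: D=79 A=70 B=65 H=63 E=60 C=54 F=40 I=28 G=14
Assign: D→slot 2, A→slot 1, B→slot 4, H skipped, E→slot 3, C skipped, F skipped, I skipped, G skipped.
Slots: [1:A] [2:D] [3:E] [4:B]
Profit = 70 + 79 + 60 + 65 = 274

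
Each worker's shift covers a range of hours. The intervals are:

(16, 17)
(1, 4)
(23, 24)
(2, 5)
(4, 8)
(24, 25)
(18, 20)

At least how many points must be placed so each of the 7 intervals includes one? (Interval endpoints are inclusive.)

Sorted: [1,4] [2,5] [4,8] [16,17] [18,20] [23,24] [24,25]
{[1,4],[2,5],[4,8]} hit by 4; {[16,17]} hit by 17; {[18,20]} hit by 20; {[23,24],[24,25]} hit by 24.
Points: 4, 17, 20, 24 (4 total).

4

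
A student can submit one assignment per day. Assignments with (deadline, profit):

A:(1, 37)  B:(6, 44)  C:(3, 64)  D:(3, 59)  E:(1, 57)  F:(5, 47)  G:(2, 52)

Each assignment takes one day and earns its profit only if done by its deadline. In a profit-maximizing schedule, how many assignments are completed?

Take jobs in profit order; each goes to the latest open slot no later than its deadline.
By profit: C(d3,64), D(d3,59), E(d1,57), G(d2,52), F(d5,47), B(d6,44), A(d1,37)
C→slot 3; D→slot 2; E→slot 1; G skipped; F→slot 5; B→slot 6; A skipped.
5 of 7 scheduled.

5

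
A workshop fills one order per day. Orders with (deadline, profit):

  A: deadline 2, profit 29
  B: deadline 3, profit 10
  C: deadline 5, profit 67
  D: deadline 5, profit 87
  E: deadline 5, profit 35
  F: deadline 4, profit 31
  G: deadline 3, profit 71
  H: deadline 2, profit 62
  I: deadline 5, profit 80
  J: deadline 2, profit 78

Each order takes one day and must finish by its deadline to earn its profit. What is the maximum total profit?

Take jobs in profit order; each goes to the latest open slot no later than its deadline.
By profit: D(d5,87), I(d5,80), J(d2,78), G(d3,71), C(d5,67), H(d2,62), E(d5,35), F(d4,31), A(d2,29), B(d3,10)
D→slot 5; I→slot 4; J→slot 2; G→slot 3; C→slot 1; H skipped; E skipped; F skipped; A skipped; B skipped.
Profit = 67 + 78 + 71 + 80 + 87 = 383

383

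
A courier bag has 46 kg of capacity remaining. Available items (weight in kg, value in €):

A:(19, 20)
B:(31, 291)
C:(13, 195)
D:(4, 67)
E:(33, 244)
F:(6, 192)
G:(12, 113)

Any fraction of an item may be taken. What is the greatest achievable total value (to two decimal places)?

Greedy by value/weight ratio, highest first.
Order: F (192/6=32.00) > D (67/4=16.75) > C (195/13=15.00) > G (113/12=9.42) > B (291/31=9.39) > E (244/33=7.39) > A (20/19=1.05)
Fill: take F (6 @ 192) → take D (4 @ 67) → take C (13 @ 195) → take G (12 @ 113) → take 11/31 of B → 103.26; 46/46 used.
Total value = 670.26

670.26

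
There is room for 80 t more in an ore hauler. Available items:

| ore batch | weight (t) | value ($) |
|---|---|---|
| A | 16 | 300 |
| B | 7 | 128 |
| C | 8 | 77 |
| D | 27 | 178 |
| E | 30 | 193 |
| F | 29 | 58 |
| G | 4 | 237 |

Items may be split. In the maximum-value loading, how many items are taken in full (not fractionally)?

5

Greedy by value/weight ratio, highest first.
Ratios (sorted): G 59.25, A 18.75, B 18.29, C 9.62, D 6.59, E 6.43, F 2.00
take G (4 @ 237); take A (16 @ 300); take B (7 @ 128); take C (8 @ 77); take D (27 @ 178); take 18/30 of E → 115.80. Capacity used 80/80.
5 item(s) taken whole; one partial (take 18/30 of E).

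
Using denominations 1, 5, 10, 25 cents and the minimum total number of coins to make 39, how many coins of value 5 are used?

0

39 = 1×25 + 1×10 + 4×1
Count of 5: 0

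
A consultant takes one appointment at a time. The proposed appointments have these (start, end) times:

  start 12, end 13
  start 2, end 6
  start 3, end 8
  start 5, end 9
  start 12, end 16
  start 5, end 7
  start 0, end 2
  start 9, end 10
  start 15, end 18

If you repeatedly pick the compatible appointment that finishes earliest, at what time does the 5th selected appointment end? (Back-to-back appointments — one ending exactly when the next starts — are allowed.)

Greedy by earliest finish: after sorting by end time, pick each interval compatible with the last pick.
By end time: (0,2), (2,6), (5,7), (3,8), (5,9), (9,10), (12,13), (12,16), (15,18).
Pick (0,2); next start ≥ 2 → (2,6); next start ≥ 6 → (9,10); next start ≥ 10 → (12,13); next start ≥ 13 → (15,18).
Selected: (0,2) (2,6) (9,10) (12,13) (15,18)

18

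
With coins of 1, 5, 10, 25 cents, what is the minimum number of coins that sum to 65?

4

Greedy: take as many of the largest coin as possible, then repeat with the remainder.
65 = 2×25 + 1×10 + 1×5
Total coins = 2 + 1 + 1 = 4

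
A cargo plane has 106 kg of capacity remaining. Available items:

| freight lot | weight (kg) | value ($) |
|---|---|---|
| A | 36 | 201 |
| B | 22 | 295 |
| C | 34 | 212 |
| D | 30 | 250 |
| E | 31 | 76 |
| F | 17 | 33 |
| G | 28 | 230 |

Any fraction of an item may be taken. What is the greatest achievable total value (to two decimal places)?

937.12

Greedy by value/weight ratio, highest first.
Order: B (295/22=13.41) > D (250/30=8.33) > G (230/28=8.21) > C (212/34=6.24) > A (201/36=5.58) > E (76/31=2.45) > F (33/17=1.94)
Fill: take B (22 @ 295) → take D (30 @ 250) → take G (28 @ 230) → take 26/34 of C → 162.12; 106/106 used.
Total value = 937.12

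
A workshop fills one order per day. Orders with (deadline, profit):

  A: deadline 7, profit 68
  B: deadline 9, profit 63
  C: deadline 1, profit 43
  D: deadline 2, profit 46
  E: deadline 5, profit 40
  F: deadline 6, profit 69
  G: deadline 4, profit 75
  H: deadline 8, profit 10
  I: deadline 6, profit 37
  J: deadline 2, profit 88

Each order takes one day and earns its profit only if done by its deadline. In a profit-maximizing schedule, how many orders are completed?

9

Take jobs in profit order; each goes to the latest open slot no later than its deadline.
Profit order: J=88 G=75 F=69 A=68 B=63 D=46 C=43 E=40 I=37 H=10
Assign: J→slot 2, G→slot 4, F→slot 6, A→slot 7, B→slot 9, D→slot 1, C skipped, E→slot 5, I→slot 3, H→slot 8.
Slots: [1:D] [2:J] [3:I] [4:G] [5:E] [6:F] [7:A] [8:H] [9:B]
9 of 10 scheduled.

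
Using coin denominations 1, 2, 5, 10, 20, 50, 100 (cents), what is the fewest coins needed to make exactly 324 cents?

Greedy: take as many of the largest coin as possible, then repeat with the remainder.
324 = 3×100 + 1×20 + 2×2
Total coins = 3 + 1 + 2 = 6

6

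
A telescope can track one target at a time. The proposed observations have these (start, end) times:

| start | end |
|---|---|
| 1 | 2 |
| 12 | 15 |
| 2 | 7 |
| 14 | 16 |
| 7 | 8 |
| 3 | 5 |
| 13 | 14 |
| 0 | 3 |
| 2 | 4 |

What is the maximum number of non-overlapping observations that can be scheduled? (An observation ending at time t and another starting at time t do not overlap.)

By end time: (1,2), (0,3), (2,4), (3,5), (2,7), (7,8), (13,14), (12,15), (14,16).
Pick (1,2); next start ≥ 2 → (2,4); next start ≥ 4 → (7,8); next start ≥ 8 → (13,14); next start ≥ 14 → (14,16).
Selected 5 observations.

5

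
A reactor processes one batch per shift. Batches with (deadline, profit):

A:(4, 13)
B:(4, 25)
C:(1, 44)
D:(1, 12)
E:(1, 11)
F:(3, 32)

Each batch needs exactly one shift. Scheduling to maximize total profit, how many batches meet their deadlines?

4

Take jobs in profit order; each goes to the latest open slot no later than its deadline.
Profit order: C=44 F=32 B=25 A=13 D=12 E=11
Assign: C→slot 1, F→slot 3, B→slot 4, A→slot 2, D skipped, E skipped.
Slots: [1:C] [2:A] [3:F] [4:B]
4 of 6 scheduled.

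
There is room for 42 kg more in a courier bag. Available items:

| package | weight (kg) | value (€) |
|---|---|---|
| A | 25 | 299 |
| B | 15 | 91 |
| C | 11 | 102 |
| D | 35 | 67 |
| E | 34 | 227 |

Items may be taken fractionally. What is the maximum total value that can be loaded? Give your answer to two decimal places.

Order: A (299/25=11.96) > C (102/11=9.27) > E (227/34=6.68) > B (91/15=6.07) > D (67/35=1.91)
Fill: take A (25 @ 299) → take C (11 @ 102) → take 6/34 of E → 40.06; 42/42 used.
Total value = 441.06

441.06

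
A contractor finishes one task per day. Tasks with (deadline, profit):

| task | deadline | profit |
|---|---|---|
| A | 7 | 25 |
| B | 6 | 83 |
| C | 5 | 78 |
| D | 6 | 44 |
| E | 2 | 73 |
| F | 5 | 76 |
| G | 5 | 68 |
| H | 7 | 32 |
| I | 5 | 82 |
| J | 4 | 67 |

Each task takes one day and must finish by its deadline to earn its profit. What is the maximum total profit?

Profit order: B=83 I=82 C=78 F=76 E=73 G=68 J=67 D=44 H=32 A=25
Assign: B→slot 6, I→slot 5, C→slot 4, F→slot 3, E→slot 2, G→slot 1, J skipped, D skipped, H→slot 7, A skipped.
Slots: [1:G] [2:E] [3:F] [4:C] [5:I] [6:B] [7:H]
Profit = 68 + 73 + 76 + 78 + 82 + 83 + 32 = 492

492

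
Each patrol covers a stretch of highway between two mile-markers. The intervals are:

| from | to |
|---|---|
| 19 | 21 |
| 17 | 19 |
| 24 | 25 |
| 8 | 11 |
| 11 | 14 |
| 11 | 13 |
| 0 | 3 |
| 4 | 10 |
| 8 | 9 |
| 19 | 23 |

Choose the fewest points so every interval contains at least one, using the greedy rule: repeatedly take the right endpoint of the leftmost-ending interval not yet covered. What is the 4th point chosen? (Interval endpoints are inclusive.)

19

Sorted: [0,3] [8,9] [4,10] [8,11] [11,13] [11,14] [17,19] [19,21] [19,23] [24,25]
{[0,3]} hit by 3; {[8,9],[4,10],[8,11]} hit by 9; {[11,13],[11,14]} hit by 13; {[17,19],[19,21],[19,23]} hit by 19; {[24,25]} hit by 25.
Points: 3, 9, 13, 19, 25 (5 total).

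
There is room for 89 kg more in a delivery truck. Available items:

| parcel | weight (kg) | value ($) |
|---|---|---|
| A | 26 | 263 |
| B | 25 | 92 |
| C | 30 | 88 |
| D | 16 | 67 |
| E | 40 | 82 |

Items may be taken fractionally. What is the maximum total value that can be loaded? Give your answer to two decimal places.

486.53

Greedy by value/weight ratio, highest first.
Ratios (sorted): A 10.12, D 4.19, B 3.68, C 2.93, E 2.05
take A (26 @ 263); take D (16 @ 67); take B (25 @ 92); take 22/30 of C → 64.53. Capacity used 89/89.
Total value = 486.53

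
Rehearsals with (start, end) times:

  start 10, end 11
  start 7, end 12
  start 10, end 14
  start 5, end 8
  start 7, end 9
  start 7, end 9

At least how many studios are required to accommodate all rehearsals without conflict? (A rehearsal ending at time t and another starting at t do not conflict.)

4

The answer is the maximum number of intervals overlapping at any instant.
starts: [5, 7, 7, 7, 10, 10]
ends:   [8, 9, 9, 11, 12, 14]
s5→1 s7→2 s7→3 s7→4  — peak 4.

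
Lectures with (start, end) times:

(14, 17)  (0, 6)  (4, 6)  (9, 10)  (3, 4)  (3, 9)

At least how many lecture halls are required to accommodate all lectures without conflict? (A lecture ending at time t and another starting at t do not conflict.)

3

Events (time:±→running): 0:+→1 3:+→2 3:+→3 … peak 3.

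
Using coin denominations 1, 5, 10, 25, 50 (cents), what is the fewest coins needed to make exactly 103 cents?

5

Use the largest denomination that fits, subtract, and repeat.
103 − 2×50→3 − 3×1→0
Total coins = 2 + 3 = 5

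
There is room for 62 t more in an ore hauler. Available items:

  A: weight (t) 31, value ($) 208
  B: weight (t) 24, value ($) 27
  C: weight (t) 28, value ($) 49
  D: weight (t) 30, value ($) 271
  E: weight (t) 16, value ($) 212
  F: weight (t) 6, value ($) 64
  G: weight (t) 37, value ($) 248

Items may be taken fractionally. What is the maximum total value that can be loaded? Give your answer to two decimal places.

Greedy by value/weight ratio, highest first.
Ratios (sorted): E 13.25, F 10.67, D 9.03, A 6.71, G 6.70, C 1.75, B 1.12
take E (16 @ 212); take F (6 @ 64); take D (30 @ 271); take 10/31 of A → 67.10. Capacity used 62/62.
Total value = 614.10

614.10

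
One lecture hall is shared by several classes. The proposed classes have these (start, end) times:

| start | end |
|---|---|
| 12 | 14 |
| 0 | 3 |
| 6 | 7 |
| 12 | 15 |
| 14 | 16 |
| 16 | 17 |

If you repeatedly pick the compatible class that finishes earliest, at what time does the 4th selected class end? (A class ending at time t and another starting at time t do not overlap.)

16

Sorted by end: (0,3)  (6,7)  (12,14)  (12,15)  (14,16)  (16,17)
take (0,3); take (6,7); take (12,14); skip (12,15); take (14,16); take (16,17).
Selected: (0,3) (6,7) (12,14) (14,16) (16,17)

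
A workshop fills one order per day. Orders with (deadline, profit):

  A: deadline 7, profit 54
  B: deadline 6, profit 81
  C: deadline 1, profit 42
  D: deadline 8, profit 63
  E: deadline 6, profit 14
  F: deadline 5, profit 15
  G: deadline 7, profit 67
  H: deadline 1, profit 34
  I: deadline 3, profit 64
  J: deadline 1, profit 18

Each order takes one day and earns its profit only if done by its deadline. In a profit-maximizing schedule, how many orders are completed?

Sort by profit descending; place each in the latest free slot ≤ its deadline.
Profit order: B=81 G=67 I=64 D=63 A=54 C=42 H=34 J=18 F=15 E=14
Assign: B→slot 6, G→slot 7, I→slot 3, D→slot 8, A→slot 5, C→slot 1, H skipped, J skipped, F→slot 4, E→slot 2.
Slots: [1:C] [2:E] [3:I] [4:F] [5:A] [6:B] [7:G] [8:D]
8 of 10 scheduled.

8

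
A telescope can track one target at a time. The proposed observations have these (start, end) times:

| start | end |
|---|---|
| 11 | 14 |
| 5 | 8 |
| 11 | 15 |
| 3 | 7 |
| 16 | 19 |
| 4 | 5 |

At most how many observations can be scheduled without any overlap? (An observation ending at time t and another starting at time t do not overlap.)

Order by finish time; keep every interval that doesn't clash with the previous kept one.
By end time: (4,5), (3,7), (5,8), (11,14), (11,15), (16,19).
Pick (4,5); next start ≥ 5 → (5,8); next start ≥ 8 → (11,14); next start ≥ 14 → (16,19).
Selected 4 observations.

4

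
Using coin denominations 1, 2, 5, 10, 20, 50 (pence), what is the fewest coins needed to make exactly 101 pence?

3

Use the largest denomination that fits, subtract, and repeat.
101 − 2×50→1 − 1×1→0
Total coins = 2 + 1 = 3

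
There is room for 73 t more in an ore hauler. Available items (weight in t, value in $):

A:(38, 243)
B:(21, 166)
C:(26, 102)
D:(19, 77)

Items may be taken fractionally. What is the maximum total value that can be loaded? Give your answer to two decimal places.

465.74

Order: B (166/21=7.90) > A (243/38=6.39) > D (77/19=4.05) > C (102/26=3.92)
Fill: take B (21 @ 166) → take A (38 @ 243) → take 14/19 of D → 56.74; 73/73 used.
Total value = 465.74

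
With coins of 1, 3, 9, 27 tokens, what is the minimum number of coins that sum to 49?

49 − 1×27→22 − 2×9→4 − 1×3→1 − 1×1→0
Total coins = 1 + 2 + 1 + 1 = 5

5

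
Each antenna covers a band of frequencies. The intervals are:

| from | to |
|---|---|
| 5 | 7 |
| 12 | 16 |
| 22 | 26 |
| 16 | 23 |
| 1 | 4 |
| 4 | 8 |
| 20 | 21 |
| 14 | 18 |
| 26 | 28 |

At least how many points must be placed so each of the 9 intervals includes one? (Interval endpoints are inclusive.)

5

By right end: [1,4]  [5,7]  [4,8]  [12,16]  [14,18]  [20,21]  [16,23]  [22,26]  [26,28]
[1,4] uncovered → point at 4; [5,7] uncovered → point at 7; [12,16] uncovered → point at 16; [20,21] uncovered → point at 21; [22,26] uncovered → point at 26.
Points: 4, 7, 16, 21, 26 (5 total).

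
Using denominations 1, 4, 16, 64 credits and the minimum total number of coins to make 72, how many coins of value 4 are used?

2

Greedy: take as many of the largest coin as possible, then repeat with the remainder.
72 − 1×64→8 − 2×4→0
Count of 4: 2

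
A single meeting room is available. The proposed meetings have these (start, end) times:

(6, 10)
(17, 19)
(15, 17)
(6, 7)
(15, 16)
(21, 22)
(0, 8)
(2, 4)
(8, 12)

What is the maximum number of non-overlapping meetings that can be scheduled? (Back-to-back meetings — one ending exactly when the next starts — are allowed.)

Greedy by earliest finish: after sorting by end time, pick each interval compatible with the last pick.
By end time: (2,4), (6,7), (0,8), (6,10), (8,12), (15,16), (15,17), (17,19), (21,22).
Pick (2,4); next start ≥ 4 → (6,7); next start ≥ 7 → (8,12); next start ≥ 12 → (15,16); next start ≥ 16 → (17,19); next start ≥ 19 → (21,22).
Selected 6 meetings.

6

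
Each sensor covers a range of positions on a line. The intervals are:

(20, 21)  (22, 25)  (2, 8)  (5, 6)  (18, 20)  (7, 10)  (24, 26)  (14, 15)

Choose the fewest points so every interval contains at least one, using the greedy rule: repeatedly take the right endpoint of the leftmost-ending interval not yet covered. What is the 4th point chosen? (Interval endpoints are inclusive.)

Sorted: [5,6] [2,8] [7,10] [14,15] [18,20] [20,21] [22,25] [24,26]
{[5,6],[2,8]} hit by 6; {[7,10]} hit by 10; {[14,15]} hit by 15; {[18,20],[20,21]} hit by 20; {[22,25],[24,26]} hit by 25.
Points: 6, 10, 15, 20, 25 (5 total).

20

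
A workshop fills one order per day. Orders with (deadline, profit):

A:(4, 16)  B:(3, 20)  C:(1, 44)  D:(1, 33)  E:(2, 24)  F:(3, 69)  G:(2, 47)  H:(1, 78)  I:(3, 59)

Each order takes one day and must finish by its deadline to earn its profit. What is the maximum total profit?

222

By profit: H(d1,78), F(d3,69), I(d3,59), G(d2,47), C(d1,44), D(d1,33), E(d2,24), B(d3,20), A(d4,16)
H→slot 1; F→slot 3; I→slot 2; G skipped; C skipped; D skipped; E skipped; B skipped; A→slot 4.
Profit = 78 + 59 + 69 + 16 = 222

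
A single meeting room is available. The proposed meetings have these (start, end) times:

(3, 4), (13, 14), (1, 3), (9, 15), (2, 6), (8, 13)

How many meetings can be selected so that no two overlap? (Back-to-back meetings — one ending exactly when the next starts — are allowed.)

Sorted by end: (1,3)  (3,4)  (2,6)  (8,13)  (13,14)  (9,15)
take (1,3); take (3,4); take (8,13); take (13,14).
Selected 4 meetings.

4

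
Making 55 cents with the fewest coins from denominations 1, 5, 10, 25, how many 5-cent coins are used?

1

55 − 2×25→5 − 1×5→0
Count of 5: 1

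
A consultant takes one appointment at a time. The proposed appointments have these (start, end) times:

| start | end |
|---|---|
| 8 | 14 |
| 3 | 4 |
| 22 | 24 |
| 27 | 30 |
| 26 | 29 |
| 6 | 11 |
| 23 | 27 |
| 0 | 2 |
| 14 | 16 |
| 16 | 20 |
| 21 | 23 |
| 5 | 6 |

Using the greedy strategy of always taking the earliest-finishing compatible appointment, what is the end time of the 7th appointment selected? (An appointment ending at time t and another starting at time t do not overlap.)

23

Sorted by end: (0,2)  (3,4)  (5,6)  (6,11)  (8,14)  (14,16)  (16,20)  (21,23)  (22,24)  (23,27)  (26,29)  (27,30)
take (0,2); take (3,4); take (5,6); take (6,11); skip (8,14); take (14,16); take (16,20); take (21,23); take (23,27); skip (26,29); take (27,30).
Selected: (0,2) (3,4) (5,6) (6,11) (14,16) (16,20) (21,23) (23,27) (27,30)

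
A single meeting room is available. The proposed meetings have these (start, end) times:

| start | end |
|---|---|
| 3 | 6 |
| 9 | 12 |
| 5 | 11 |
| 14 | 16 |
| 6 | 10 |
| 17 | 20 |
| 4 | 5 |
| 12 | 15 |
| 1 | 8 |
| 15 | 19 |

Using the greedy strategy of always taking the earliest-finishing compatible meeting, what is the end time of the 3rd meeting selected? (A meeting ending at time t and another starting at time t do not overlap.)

By end time: (4,5), (3,6), (1,8), (6,10), (5,11), (9,12), (12,15), (14,16), (15,19), (17,20).
Pick (4,5); next start ≥ 5 → (6,10); next start ≥ 10 → (12,15); next start ≥ 15 → (15,19).
Selected: (4,5) (6,10) (12,15) (15,19)

15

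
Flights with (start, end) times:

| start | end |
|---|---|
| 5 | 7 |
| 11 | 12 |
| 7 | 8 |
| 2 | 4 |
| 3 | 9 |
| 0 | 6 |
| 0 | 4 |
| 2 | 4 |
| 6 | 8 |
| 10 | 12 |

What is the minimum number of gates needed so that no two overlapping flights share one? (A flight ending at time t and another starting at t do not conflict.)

Count concurrent intervals with a sweep; the peak is the room count.
starts: [0, 0, 2, 2, 3, 5, 6, 7, 10, 11]
ends:   [4, 4, 4, 6, 7, 8, 8, 9, 12, 12]
s0→1 s0→2 s2→3 s2→4 s3→5  — peak 5.

5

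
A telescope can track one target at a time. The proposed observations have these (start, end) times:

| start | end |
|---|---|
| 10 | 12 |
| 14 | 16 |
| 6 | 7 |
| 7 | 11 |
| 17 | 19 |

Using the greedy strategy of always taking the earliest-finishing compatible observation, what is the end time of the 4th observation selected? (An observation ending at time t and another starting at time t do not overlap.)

19

Sorted by end: (6,7)  (7,11)  (10,12)  (14,16)  (17,19)
take (6,7); take (7,11); skip (10,12); take (14,16); take (17,19).
Selected: (6,7) (7,11) (14,16) (17,19)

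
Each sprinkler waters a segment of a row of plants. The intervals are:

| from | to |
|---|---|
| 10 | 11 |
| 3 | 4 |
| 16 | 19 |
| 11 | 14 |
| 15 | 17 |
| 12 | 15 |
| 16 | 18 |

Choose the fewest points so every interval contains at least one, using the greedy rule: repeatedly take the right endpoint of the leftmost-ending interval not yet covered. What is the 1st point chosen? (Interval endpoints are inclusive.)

Sort by right endpoint; whenever an interval is uncovered, place a point at its right end.
By right end: [3,4]  [10,11]  [11,14]  [12,15]  [15,17]  [16,18]  [16,19]
[3,4] uncovered → point at 4; [10,11] uncovered → point at 11; [12,15] uncovered → point at 15; [16,18] uncovered → point at 18.
Points: 4, 11, 15, 18 (4 total).

4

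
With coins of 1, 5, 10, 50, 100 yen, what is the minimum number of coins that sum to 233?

233 − 2×100→33 − 3×10→3 − 3×1→0
Total coins = 2 + 3 + 3 = 8

8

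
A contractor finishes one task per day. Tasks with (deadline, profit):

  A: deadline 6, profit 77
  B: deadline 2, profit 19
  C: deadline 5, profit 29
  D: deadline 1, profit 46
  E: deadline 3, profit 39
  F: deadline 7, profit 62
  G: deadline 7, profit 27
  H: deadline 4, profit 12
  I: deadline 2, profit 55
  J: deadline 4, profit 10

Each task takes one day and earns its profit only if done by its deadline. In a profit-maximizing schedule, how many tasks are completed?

Sort by profit descending; place each in the latest free slot ≤ its deadline.
Profit order: A=77 F=62 I=55 D=46 E=39 C=29 G=27 B=19 H=12 J=10
Assign: A→slot 6, F→slot 7, I→slot 2, D→slot 1, E→slot 3, C→slot 5, G→slot 4, B skipped, H skipped, J skipped.
Slots: [1:D] [2:I] [3:E] [4:G] [5:C] [6:A] [7:F]
7 of 10 scheduled.

7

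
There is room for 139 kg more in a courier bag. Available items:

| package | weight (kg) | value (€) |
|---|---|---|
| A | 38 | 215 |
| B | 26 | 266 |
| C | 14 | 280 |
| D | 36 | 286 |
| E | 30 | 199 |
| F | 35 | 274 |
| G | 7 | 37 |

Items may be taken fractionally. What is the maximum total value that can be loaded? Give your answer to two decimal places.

1291.73

Greedy by value/weight ratio, highest first.
Order: C (280/14=20.00) > B (266/26=10.23) > D (286/36=7.94) > F (274/35=7.83) > E (199/30=6.63) > A (215/38=5.66) > G (37/7=5.29)
Fill: take C (14 @ 280) → take B (26 @ 266) → take D (36 @ 286) → take F (35 @ 274) → take 28/30 of E → 185.73; 139/139 used.
Total value = 1291.73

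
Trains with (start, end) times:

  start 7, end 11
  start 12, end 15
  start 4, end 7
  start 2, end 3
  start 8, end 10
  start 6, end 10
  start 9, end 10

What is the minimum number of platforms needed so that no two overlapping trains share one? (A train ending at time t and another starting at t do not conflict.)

4

The answer is the maximum number of intervals overlapping at any instant.
starts: [2, 4, 6, 7, 8, 9, 12]
ends:   [3, 7, 10, 10, 10, 11, 15]
s2→1 e3→0 s4→1 s6→2 e7→1 s7→2 s8→3 s9→4  — peak 4.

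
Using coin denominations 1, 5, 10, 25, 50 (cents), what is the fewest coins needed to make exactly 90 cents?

90 − 1×50→40 − 1×25→15 − 1×10→5 − 1×5→0
Total coins = 1 + 1 + 1 + 1 = 4

4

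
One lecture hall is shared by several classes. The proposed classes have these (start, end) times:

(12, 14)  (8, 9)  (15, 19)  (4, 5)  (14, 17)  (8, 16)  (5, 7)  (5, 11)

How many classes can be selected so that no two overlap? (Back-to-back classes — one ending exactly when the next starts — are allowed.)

Greedy by earliest finish: after sorting by end time, pick each interval compatible with the last pick.
By end time: (4,5), (5,7), (8,9), (5,11), (12,14), (8,16), (14,17), (15,19).
Pick (4,5); next start ≥ 5 → (5,7); next start ≥ 7 → (8,9); next start ≥ 9 → (12,14); next start ≥ 14 → (14,17).
Selected 5 classes.

5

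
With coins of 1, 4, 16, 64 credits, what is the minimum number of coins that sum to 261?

6

261 = 4×64 + 1×4 + 1×1
Total coins = 4 + 1 + 1 = 6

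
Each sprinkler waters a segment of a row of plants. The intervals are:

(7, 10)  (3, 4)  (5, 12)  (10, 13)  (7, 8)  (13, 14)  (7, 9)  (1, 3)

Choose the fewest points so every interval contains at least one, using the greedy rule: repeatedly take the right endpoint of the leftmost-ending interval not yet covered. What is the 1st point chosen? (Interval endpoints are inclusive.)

3

Process intervals by earliest right end; each time one isn't hit yet, stab at its right endpoint.
By right end: [1,3]  [3,4]  [7,8]  [7,9]  [7,10]  [5,12]  [10,13]  [13,14]
[1,3] uncovered → point at 3; [7,8] uncovered → point at 8; [10,13] uncovered → point at 13.
Points: 3, 8, 13 (3 total).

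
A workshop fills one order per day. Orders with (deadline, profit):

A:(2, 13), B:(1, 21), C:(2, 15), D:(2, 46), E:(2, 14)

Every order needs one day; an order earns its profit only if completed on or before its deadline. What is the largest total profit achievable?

67

Profit order: D=46 B=21 C=15 E=14 A=13
Assign: D→slot 2, B→slot 1, C skipped, E skipped, A skipped.
Slots: [1:B] [2:D]
Profit = 21 + 46 = 67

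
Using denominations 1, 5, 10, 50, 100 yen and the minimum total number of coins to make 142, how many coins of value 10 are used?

4

Greedy: take as many of the largest coin as possible, then repeat with the remainder.
142 = 1×100 + 4×10 + 2×1
Count of 10: 4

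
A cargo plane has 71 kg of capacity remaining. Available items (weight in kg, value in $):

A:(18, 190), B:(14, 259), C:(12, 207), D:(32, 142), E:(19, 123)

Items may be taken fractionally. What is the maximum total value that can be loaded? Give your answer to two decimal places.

814.50

Greedy by value/weight ratio, highest first.
Order: B (259/14=18.50) > C (207/12=17.25) > A (190/18=10.56) > E (123/19=6.47) > D (142/32=4.44)
Fill: take B (14 @ 259) → take C (12 @ 207) → take A (18 @ 190) → take E (19 @ 123) → take 8/32 of D → 35.50; 71/71 used.
Total value = 814.50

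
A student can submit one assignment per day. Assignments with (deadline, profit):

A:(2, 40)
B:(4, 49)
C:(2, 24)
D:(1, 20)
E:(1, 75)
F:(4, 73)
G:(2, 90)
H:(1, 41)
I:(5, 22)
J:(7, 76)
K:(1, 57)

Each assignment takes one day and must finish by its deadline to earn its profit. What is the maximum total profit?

Sort by profit descending; place each in the latest free slot ≤ its deadline.
By profit: G(d2,90), J(d7,76), E(d1,75), F(d4,73), K(d1,57), B(d4,49), H(d1,41), A(d2,40), C(d2,24), I(d5,22), D(d1,20)
G→slot 2; J→slot 7; E→slot 1; F→slot 4; K skipped; B→slot 3; H skipped; A skipped; C skipped; I→slot 5; D skipped.
Profit = 75 + 90 + 49 + 73 + 22 + 76 = 385

385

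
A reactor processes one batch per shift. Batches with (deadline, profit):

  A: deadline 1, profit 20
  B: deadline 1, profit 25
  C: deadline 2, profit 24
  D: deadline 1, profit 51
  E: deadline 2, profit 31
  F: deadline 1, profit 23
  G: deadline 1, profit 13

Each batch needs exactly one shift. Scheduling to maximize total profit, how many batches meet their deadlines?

2

Sort by profit descending; place each in the latest free slot ≤ its deadline.
Profit order: D=51 E=31 B=25 C=24 F=23 A=20 G=13
Assign: D→slot 1, E→slot 2, B skipped, C skipped, F skipped, A skipped, G skipped.
Slots: [1:D] [2:E]
2 of 7 scheduled.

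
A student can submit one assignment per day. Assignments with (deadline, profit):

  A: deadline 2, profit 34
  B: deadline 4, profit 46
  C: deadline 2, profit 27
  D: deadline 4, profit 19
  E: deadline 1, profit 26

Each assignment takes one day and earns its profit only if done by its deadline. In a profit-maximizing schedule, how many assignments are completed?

Profit order: B=46 A=34 C=27 E=26 D=19
Assign: B→slot 4, A→slot 2, C→slot 1, E skipped, D→slot 3.
Slots: [1:C] [2:A] [3:D] [4:B]
4 of 5 scheduled.

4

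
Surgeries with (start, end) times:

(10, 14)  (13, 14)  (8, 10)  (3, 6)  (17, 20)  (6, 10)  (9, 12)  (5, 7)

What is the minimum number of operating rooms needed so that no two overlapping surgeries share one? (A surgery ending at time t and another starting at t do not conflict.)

3

The answer is the maximum number of intervals overlapping at any instant.
Events (time:±→running): 3:+→1 5:+→2 6:-→1 6:+→2 7:-→1 8:+→2 9:+→3 … peak 3.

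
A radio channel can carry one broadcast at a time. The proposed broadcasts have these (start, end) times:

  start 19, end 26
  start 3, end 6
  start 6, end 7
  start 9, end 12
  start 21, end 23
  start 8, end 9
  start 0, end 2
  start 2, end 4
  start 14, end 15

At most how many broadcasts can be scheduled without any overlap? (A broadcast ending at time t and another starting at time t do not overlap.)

By end time: (0,2), (2,4), (3,6), (6,7), (8,9), (9,12), (14,15), (21,23), (19,26).
Pick (0,2); next start ≥ 2 → (2,4); next start ≥ 4 → (6,7); next start ≥ 7 → (8,9); next start ≥ 9 → (9,12); next start ≥ 12 → (14,15); next start ≥ 15 → (21,23).
Selected 7 broadcasts.

7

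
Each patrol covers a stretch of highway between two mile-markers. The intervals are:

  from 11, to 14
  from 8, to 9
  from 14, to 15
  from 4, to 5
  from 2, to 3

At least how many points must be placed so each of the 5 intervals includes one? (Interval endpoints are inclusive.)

Sorted: [2,3] [4,5] [8,9] [11,14] [14,15]
{[2,3]} hit by 3; {[4,5]} hit by 5; {[8,9]} hit by 9; {[11,14],[14,15]} hit by 14.
Points: 3, 5, 9, 14 (4 total).

4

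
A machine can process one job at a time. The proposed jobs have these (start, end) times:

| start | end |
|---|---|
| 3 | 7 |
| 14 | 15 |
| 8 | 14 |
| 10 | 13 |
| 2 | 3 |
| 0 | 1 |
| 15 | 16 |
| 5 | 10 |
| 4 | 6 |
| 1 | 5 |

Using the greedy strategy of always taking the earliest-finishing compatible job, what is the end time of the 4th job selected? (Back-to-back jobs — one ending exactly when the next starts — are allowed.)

13

By end time: (0,1), (2,3), (1,5), (4,6), (3,7), (5,10), (10,13), (8,14), (14,15), (15,16).
Pick (0,1); next start ≥ 1 → (2,3); next start ≥ 3 → (4,6); next start ≥ 6 → (10,13); next start ≥ 13 → (14,15); next start ≥ 15 → (15,16).
Selected: (0,1) (2,3) (4,6) (10,13) (14,15) (15,16)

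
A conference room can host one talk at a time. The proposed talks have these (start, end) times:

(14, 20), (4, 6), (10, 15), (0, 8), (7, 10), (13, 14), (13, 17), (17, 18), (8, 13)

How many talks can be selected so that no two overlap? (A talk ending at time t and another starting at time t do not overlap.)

4

Greedy by earliest finish: after sorting by end time, pick each interval compatible with the last pick.
By end time: (4,6), (0,8), (7,10), (8,13), (13,14), (10,15), (13,17), (17,18), (14,20).
Pick (4,6); next start ≥ 6 → (7,10); next start ≥ 10 → (13,14); next start ≥ 14 → (17,18).
Selected 4 talks.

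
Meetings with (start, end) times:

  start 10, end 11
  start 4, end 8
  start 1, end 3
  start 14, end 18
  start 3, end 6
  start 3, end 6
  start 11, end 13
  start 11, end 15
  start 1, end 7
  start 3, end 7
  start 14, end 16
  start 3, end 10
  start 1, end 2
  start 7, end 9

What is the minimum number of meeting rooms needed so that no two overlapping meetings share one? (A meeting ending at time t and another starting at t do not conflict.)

6

The answer is the maximum number of intervals overlapping at any instant.
Events (time:±→running): 1:+→1 1:+→2 1:+→3 2:-→2 3:-→1 3:+→2 3:+→3 3:+→4 3:+→5 4:+→6 … peak 6.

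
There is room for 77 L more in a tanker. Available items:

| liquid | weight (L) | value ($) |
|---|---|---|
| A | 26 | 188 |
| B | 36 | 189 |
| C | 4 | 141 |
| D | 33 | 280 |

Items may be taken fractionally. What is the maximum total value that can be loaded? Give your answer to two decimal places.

Greedy by value/weight ratio, highest first.
Ratios (sorted): C 35.25, D 8.48, A 7.23, B 5.25
take C (4 @ 141); take D (33 @ 280); take A (26 @ 188); take 14/36 of B → 73.50. Capacity used 77/77.
Total value = 682.50

682.50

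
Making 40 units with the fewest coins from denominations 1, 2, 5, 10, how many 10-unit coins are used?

Use the largest denomination that fits, subtract, and repeat.
40 − 4×10→0
Count of 10: 4

4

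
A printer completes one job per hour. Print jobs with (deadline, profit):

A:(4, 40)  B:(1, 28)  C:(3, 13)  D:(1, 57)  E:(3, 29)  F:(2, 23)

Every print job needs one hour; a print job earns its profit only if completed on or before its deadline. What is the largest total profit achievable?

149

Profit order: D=57 A=40 E=29 B=28 F=23 C=13
Assign: D→slot 1, A→slot 4, E→slot 3, B skipped, F→slot 2, C skipped.
Slots: [1:D] [2:F] [3:E] [4:A]
Profit = 57 + 23 + 29 + 40 = 149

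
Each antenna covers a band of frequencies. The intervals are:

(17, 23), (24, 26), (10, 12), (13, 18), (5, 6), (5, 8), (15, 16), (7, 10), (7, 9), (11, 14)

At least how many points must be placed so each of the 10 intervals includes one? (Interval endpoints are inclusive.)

6

Sort by right endpoint; whenever an interval is uncovered, place a point at its right end.
Sorted: [5,6] [5,8] [7,9] [7,10] [10,12] [11,14] [15,16] [13,18] [17,23] [24,26]
{[5,6],[5,8]} hit by 6; {[7,9],[7,10]} hit by 9; {[10,12],[11,14]} hit by 12; {[15,16],[13,18]} hit by 16; {[17,23]} hit by 23; {[24,26]} hit by 26.
Points: 6, 9, 12, 16, 23, 26 (6 total).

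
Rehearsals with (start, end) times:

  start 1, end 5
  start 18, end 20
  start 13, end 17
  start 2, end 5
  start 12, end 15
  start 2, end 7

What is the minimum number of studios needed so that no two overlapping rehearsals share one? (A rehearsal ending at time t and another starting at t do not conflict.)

Count concurrent intervals with a sweep; the peak is the room count.
starts: [1, 2, 2, 12, 13, 18]
ends:   [5, 5, 7, 15, 17, 20]
s1→1 s2→2 s2→3  — peak 3.

3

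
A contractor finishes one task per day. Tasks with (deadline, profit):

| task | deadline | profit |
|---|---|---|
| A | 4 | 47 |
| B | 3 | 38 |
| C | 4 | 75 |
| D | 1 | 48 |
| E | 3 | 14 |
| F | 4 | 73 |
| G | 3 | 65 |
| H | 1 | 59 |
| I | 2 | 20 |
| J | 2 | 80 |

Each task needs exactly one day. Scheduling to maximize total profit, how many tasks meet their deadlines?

4

Profit order: J=80 C=75 F=73 G=65 H=59 D=48 A=47 B=38 I=20 E=14
Assign: J→slot 2, C→slot 4, F→slot 3, G→slot 1, H skipped, D skipped, A skipped, B skipped, I skipped, E skipped.
Slots: [1:G] [2:J] [3:F] [4:C]
4 of 10 scheduled.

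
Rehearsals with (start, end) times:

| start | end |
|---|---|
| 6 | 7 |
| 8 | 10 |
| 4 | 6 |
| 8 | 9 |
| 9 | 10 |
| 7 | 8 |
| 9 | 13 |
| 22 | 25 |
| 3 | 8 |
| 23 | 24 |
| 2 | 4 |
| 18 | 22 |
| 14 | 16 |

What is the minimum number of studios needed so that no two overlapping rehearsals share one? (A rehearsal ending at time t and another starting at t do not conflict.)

The answer is the maximum number of intervals overlapping at any instant.
starts: [2, 3, 4, 6, 7, 8, 8, 9, 9, 14, 18, 22, 23]
ends:   [4, 6, 7, 8, 8, 9, 10, 10, 13, 16, 22, 24, 25]
s2→1 s3→2 e4→1 s4→2 e6→1 s6→2 e7→1 s7→2 e8→1 e8→0 s8→1 s8→2 e9→1 s9→2 s9→3  — peak 3.

3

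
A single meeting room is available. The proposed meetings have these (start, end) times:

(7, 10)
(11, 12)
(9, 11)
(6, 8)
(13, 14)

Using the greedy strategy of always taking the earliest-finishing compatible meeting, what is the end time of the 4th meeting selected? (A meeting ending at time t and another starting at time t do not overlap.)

Order by finish time; keep every interval that doesn't clash with the previous kept one.
Sorted by end: (6,8)  (7,10)  (9,11)  (11,12)  (13,14)
take (6,8); skip (7,10); take (9,11); take (11,12); take (13,14).
Selected: (6,8) (9,11) (11,12) (13,14)

14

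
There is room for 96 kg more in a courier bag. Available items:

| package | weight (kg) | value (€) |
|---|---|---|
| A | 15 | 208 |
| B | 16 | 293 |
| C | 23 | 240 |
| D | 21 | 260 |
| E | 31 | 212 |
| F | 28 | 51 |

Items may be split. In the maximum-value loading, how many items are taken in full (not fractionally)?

4

Sort by value per unit weight and fill in that order.
Order: B (293/16=18.31) > A (208/15=13.87) > D (260/21=12.38) > C (240/23=10.43) > E (212/31=6.84) > F (51/28=1.82)
Fill: take B (16 @ 293) → take A (15 @ 208) → take D (21 @ 260) → take C (23 @ 240) → take 21/31 of E → 143.61; 96/96 used.
4 item(s) taken whole; one partial (take 21/31 of E).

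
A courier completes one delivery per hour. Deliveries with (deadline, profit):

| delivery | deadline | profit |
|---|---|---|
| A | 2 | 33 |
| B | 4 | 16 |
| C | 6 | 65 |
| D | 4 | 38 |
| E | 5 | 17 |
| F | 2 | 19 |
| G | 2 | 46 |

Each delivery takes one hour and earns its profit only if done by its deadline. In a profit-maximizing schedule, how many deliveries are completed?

6

Sort by profit descending; place each in the latest free slot ≤ its deadline.
Profit order: C=65 G=46 D=38 A=33 F=19 E=17 B=16
Assign: C→slot 6, G→slot 2, D→slot 4, A→slot 1, F skipped, E→slot 5, B→slot 3.
Slots: [1:A] [2:G] [3:B] [4:D] [5:E] [6:C]
6 of 7 scheduled.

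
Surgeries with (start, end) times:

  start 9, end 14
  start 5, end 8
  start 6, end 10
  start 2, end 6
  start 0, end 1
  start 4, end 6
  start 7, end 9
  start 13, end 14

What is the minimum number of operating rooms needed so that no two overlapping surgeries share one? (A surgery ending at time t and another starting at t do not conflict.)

The answer is the maximum number of intervals overlapping at any instant.
starts: [0, 2, 4, 5, 6, 7, 9, 13]
ends:   [1, 6, 6, 8, 9, 10, 14, 14]
s0→1 e1→0 s2→1 s4→2 s5→3  — peak 3.

3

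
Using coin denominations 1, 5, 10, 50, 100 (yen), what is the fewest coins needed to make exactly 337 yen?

9

Greedy: take as many of the largest coin as possible, then repeat with the remainder.
337 − 3×100→37 − 3×10→7 − 1×5→2 − 2×1→0
Total coins = 3 + 3 + 1 + 2 = 9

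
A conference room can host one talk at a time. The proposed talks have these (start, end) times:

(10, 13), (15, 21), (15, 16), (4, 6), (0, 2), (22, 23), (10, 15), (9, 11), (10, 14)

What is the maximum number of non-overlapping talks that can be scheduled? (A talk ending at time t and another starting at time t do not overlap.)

Order by finish time; keep every interval that doesn't clash with the previous kept one.
Sorted by end: (0,2)  (4,6)  (9,11)  (10,13)  (10,14)  (10,15)  (15,16)  (15,21)  (22,23)
take (0,2); take (4,6); take (9,11); take (15,16); skip (15,21); take (22,23).
Selected 5 talks.

5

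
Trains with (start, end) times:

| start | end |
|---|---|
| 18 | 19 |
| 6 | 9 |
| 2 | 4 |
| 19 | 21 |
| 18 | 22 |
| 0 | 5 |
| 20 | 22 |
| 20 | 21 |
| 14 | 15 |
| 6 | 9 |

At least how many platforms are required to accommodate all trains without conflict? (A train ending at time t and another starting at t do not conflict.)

4

Count concurrent intervals with a sweep; the peak is the room count.
Events (time:±→running): 0:+→1 2:+→2 4:-→1 5:-→0 6:+→1 6:+→2 9:-→1 9:-→0 14:+→1 15:-→0 18:+→1 18:+→2 19:-→1 19:+→2 20:+→3 20:+→4 … peak 4.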